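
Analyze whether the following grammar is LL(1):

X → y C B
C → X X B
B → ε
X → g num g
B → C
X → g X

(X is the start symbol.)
No. Predict set conflict for X: { 'g' }

A grammar is LL(1) if for each non-terminal N with multiple productions, the predict sets of those productions are pairwise disjoint, where PREDICT(N → α) = (FIRST(α) \ {ε}) ∪ (FOLLOW(N) if α ⇒* ε).

Relevant sets:
  FIRST(C) = { 'g', 'y' }
  FOLLOW(B) = { $, 'g', 'y' }

For X:
  PREDICT(X → y C B) = { 'y' }
  PREDICT(X → g num g) = { 'g' }
  PREDICT(X → g X) = { 'g' }
For B:
  PREDICT(B → ε) = { $, 'g', 'y' }
  PREDICT(B → C) = { 'g', 'y' }
C has a single production, so nothing to check there.

Conflict found: Predict set conflict for X: { 'g' }
The grammar is NOT LL(1).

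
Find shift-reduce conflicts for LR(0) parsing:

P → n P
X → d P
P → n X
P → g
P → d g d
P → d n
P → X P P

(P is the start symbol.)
Yes — I7: [P → n X .] vs [P → . d g d]; I11: [P → g .] vs [P → d g . d]; I12: [P → d n .] vs [P → . d g d]

Augment with P' → P and build the canonical LR(0) collection (I0 = CLOSURE({[P' → . P]}), then GOTO on every symbol after a dot until no new states appear). It has 14 states:
  I0: { [P → . X P P], [P → . d g d], [P → . d n], [P → . g], [P → . n P], [P → . n X], [P' → . P], [X → . d P] }  — shift
  I1: { [P' → P .] }  — accept
  I2: { [P → . X P P], [P → . d g d], [P → . d n], [P → . g], [P → . n P], [P → . n X], [P → X . P P], [X → . d P] }  — shift
  I3: { [P → . X P P], [P → . d g d], [P → . d n], [P → . g], [P → . n P], [P → . n X], [P → d . g d], [P → d . n], [X → . d P], [X → d . P] }  — shift
  I4: { [P → g .] }  — reduce
  I5: { [P → . X P P], [P → . d g d], [P → . d n], [P → . g], [P → . n P], [P → . n X], [P → n . P], [P → n . X], [X → . d P] }  — shift
  I6: { [P → n P .] }  — reduce
  I7: { [P → . X P P], [P → . d g d], [P → . d n], [P → . g], [P → . n P], [P → . n X], [P → X . P P], [P → n X .], [X → . d P] }  — shift, reduce
  I8: { [P → . X P P], [P → . d g d], [P → . d n], [P → . g], [P → . n P], [P → . n X], [P → X P . P], [X → . d P] }  — shift
  I9: { [P → X P P .] }  — reduce
  I10: { [X → d P .] }  — reduce
  I11: { [P → d g . d], [P → g .] }  — shift, reduce
  I12: { [P → . X P P], [P → . d g d], [P → . d n], [P → . g], [P → . n P], [P → . n X], [P → d n .], [P → n . P], [P → n . X], [X → . d P] }  — shift, reduce
  I13: { [P → d g d .] }  — reduce

I7 contains reduce item [P → n X .] and shift items [P → . d g d], [P → . d n], [P → . g], [P → . n P], [P → . n X], [X → . d P] — shift-reduce conflict.
I11 contains reduce item [P → g .] and shift item [P → d g . d] — shift-reduce conflict.
I12 contains reduce item [P → d n .] and shift items [P → . d g d], [P → . d n], [P → . g], [P → . n P], [P → . n X], [X → . d P] — shift-reduce conflict.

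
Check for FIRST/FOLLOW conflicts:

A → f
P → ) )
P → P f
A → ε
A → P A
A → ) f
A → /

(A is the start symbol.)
A FIRST/FOLLOW conflict occurs when a non-terminal N has a nullable alternative N → β (β ⇒* ε) and another alternative N → α with FIRST(α) ∩ FOLLOW(N) ≠ ∅: on such a lookahead the parser cannot decide between expanding α and letting N vanish via β.

Nullable non-terminals: A.
FIRST sets used below: FIRST(P) = { ')' }

A: nullable alternative(s) A → ε; FOLLOW(A) = { $ }
  A → f: FIRST \ {ε} = { 'f' } — disjoint from FOLLOW(A)
  A → ε: FIRST \ {ε} = { } — this is the only nullable alternative, skip
  A → P A: FIRST \ {ε} = { ')' } — disjoint from FOLLOW(A)
  A → ) f: FIRST \ {ε} = { ')' } — disjoint from FOLLOW(A)
  A → /: FIRST \ {ε} = { '/' } — disjoint from FOLLOW(A)

P has no nullable alternative, so no FIRST/FOLLOW check is needed there.

No FIRST/FOLLOW conflicts found.

Answer: No FIRST/FOLLOW conflicts.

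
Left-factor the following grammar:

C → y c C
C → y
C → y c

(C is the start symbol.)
Left-factoring transforms A → αβ₁ | αβ₂ into A → αA' and A' → β₁ | β₂
(α is the longest common prefix among the alternatives). Repeat until
no nonterminal has two alternatives with a common prefix.

Round 1: C has alternatives sharing prefix 'y'. Introduce C': C → y C'
  Add: C' → c C
  Add: C' → ε
  Add: C' → c

Round 2: C' has alternatives sharing prefix 'c'. Introduce C'': C' → c C''
  Add: C'' → C
  Add: C'' → ε

No remaining common prefixes — done.

Resulting grammar:
C → y C'
C' → c C''
C'' → C
C'' → ε
C' → ε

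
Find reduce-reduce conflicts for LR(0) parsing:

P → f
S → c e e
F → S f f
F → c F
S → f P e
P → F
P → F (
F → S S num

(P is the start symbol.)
Augment with P' → P and build the canonical LR(0) collection (I0 = CLOSURE({[P' → . P]}), then GOTO on every symbol after a dot until no new states appear). It has 18 states:
  I0: { [F → . S S num], [F → . S f f], [F → . c F], [P → . F (], [P → . F], [P → . f], [P' → . P], [S → . c e e], [S → . f P e] }  — shift
  I1: { [P → F . (], [P → F .] }  — shift, reduce
  I2: { [P' → P .] }  — accept
  I3: { [F → S . S num], [F → S . f f], [S → . c e e], [S → . f P e] }  — shift
  I4: { [F → . S S num], [F → . S f f], [F → . c F], [F → c . F], [S → . c e e], [S → . f P e], [S → c . e e] }  — shift
  I5: { [F → . S S num], [F → . S f f], [F → . c F], [P → . F (], [P → . F], [P → . f], [P → f .], [S → . c e e], [S → . f P e], [S → f . P e] }  — shift, reduce
  I6: { [S → f P . e] }  — shift
  I7: { [S → f P e .] }  — reduce
  I8: { [F → c F .] }  — reduce
  I9: { [S → c e . e] }  — shift
  I10: { [F → . S S num], [F → . S f f], [F → . c F], [P → . F (], [P → . F], [P → . f], [S → . c e e], [S → . f P e], [S → f . P e] }  — shift
  I11: { [S → c e e .] }  — reduce
  I12: { [F → S S . num] }  — shift
  I13: { [S → c . e e] }  — shift
  I14: { [F → . S S num], [F → . S f f], [F → . c F], [F → S f . f], [P → . F (], [P → . F], [P → . f], [S → . c e e], [S → . f P e], [S → f . P e] }  — shift
  I15: { [F → . S S num], [F → . S f f], [F → . c F], [F → S f f .], [P → . F (], [P → . F], [P → . f], [P → f .], [S → . c e e], [S → . f P e], [S → f . P e] }  — shift, 2 reduces
  I16: { [F → S S num .] }  — reduce
  I17: { [P → F ( .] }  — reduce

I15 contains complete items [F → S f f .], [P → f .] — reduce-reduce conflict.

Answer: Yes — I15: [F → S f f .] vs [P → f .]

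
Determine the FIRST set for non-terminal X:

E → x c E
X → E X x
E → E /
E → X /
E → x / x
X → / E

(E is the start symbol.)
{ '/', 'x' }

FIRST sets of the other non-terminals involved (by the same procedure, iterated to a fixed point):
  FIRST(E) = { '/', 'x' }

From X → E X x:
  - E is a non-terminal: add FIRST(E) \ {ε} = { '/', 'x' }
    E is not nullable, so stop
From X → / E:
  - '/' is a terminal: add '/' and stop

Collecting: FIRST(X) = { '/', 'x' }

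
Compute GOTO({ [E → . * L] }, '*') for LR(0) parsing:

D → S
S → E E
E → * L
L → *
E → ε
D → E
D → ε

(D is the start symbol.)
GOTO(I, '*') = CLOSURE({ [A → αX.β] : [A → α.Xβ] ∈ I, X = '*' })

Items with dot before '*', with the dot advanced:
  [E → . * L] → [E → * . L]
Closure of the advanced items:
  [E → * . L] has the dot before L: add [L → . *]

GOTO = { [E → * . L], [L → . *] }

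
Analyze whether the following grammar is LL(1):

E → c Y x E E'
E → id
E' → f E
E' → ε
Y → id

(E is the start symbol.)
No. Predict set conflict for E': { 'f' }

A grammar is LL(1) if for each non-terminal N with multiple productions, the predict sets of those productions are pairwise disjoint, where PREDICT(N → α) = (FIRST(α) \ {ε}) ∪ (FOLLOW(N) if α ⇒* ε).

Relevant sets:
  FOLLOW(E') = { $, 'f' }

For E:
  PREDICT(E → c Y x E E') = { 'c' }
  PREDICT(E → id) = { 'id' }
For E':
  PREDICT(E' → f E) = { 'f' }
  PREDICT(E' → ε) = { $, 'f' }
Y has a single production, so nothing to check there.

Conflict found: Predict set conflict for E': { 'f' }
The grammar is NOT LL(1).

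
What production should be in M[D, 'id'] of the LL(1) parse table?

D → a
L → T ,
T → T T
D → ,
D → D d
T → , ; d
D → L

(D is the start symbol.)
Empty (error entry)

To find M[D, 'id'], we find productions for D where 'id' is in the predict set (PREDICT(N → α) = (FIRST(α) \ {ε}) ∪ (FOLLOW(N) if α ⇒* ε)).

Relevant sets:
  FIRST(D) = { ',', 'a' }
  FIRST(L) = { ',' }

D → a: PREDICT = { 'a' }
D → ,: PREDICT = { ',' }
D → D d: PREDICT = { ',', 'a' }
D → L: PREDICT = { ',' }

M[D, 'id'] is empty (no production applies)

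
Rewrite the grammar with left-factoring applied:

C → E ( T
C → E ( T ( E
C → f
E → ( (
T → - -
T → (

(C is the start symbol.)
Left-factoring transforms A → αβ₁ | αβ₂ into A → αA' and A' → β₁ | β₂
(α is the longest common prefix among the alternatives). Repeat until
no nonterminal has two alternatives with a common prefix.

Round 1: C has alternatives sharing prefix 'E ( T'. Introduce C': C → E ( T C'
  Add: C' → ε
  Add: C' → ( E

No remaining common prefixes — done.

Resulting grammar:
C → E ( T C'
C' → ε
C' → ( E
C → f
E → ( (
T → - -
T → (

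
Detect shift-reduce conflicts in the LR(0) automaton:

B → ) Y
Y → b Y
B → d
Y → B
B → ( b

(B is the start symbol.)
A shift-reduce conflict occurs when an LR(0) state has both:
  - a complete (reduce) item [A → α .] (dot at the end), and
  - a shift item [B → β . c γ] (dot before a terminal).

Augment with B' → B and build the canonical LR(0) collection (I0 = CLOSURE({[B' → . B]}), then GOTO on every symbol after a dot until no new states appear). It has 10 states:
  I0: { [B → . ( b], [B → . ) Y], [B → . d], [B' → . B] }  — shift
  I1: { [B → ( . b] }  — shift
  I2: { [B → ) . Y], [B → . ( b], [B → . ) Y], [B → . d], [Y → . B], [Y → . b Y] }  — shift
  I3: { [B' → B .] }  — accept
  I4: { [B → d .] }  — reduce
  I5: { [Y → B .] }  — reduce
  I6: { [B → ) Y .] }  — reduce
  I7: { [B → . ( b], [B → . ) Y], [B → . d], [Y → . B], [Y → . b Y], [Y → b . Y] }  — shift
  I8: { [Y → b Y .] }  — reduce
  I9: { [B → ( b .] }  — reduce

No state contains both a complete item and a shift item.

Answer: No shift-reduce conflicts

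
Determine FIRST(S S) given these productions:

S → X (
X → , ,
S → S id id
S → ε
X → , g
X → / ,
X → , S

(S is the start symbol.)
{ ',', '/', 'id', ε }

FIRST sets of the non-terminals involved (from the grammar, by fixed-point iteration):
  FIRST(S) = { ',', '/', 'id', ε }

To compute FIRST(S S), process the symbols left to right:
Symbol S is a non-terminal. Add FIRST(S) \ {ε} = { ',', '/', 'id' }
S is nullable (ε ∈ FIRST(S)), continue to the next symbol.
Symbol S is a non-terminal. Add FIRST(S) \ {ε} = { ',', '/', 'id' }
S is nullable (ε ∈ FIRST(S)), continue to the next symbol.
All symbols are nullable, so ε is in the result.
FIRST(S S) = { ',', '/', 'id', ε }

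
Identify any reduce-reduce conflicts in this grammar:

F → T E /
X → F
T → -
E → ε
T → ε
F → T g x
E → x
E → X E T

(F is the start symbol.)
Yes — I3: [E → .] vs [T → .]; I6: [E → .] vs [T → .]

A reduce-reduce conflict occurs when an LR(0) state has two complete items [A → α .] and [B → β .] — both call for a reduction, and with no lookahead the parser cannot choose between them.

Augment with F' → F and build the canonical LR(0) collection (I0 = CLOSURE({[F' → . F]}), then GOTO on every symbol after a dot until no new states appear). It has 13 states:
  I0: { [F → . T E /], [F → . T g x], [F' → . F], [T → . -], [T → .] }  — shift, reduce
  I1: { [T → - .] }  — reduce
  I2: { [F' → F .] }  — accept
  I3: { [E → . X E T], [E → . x], [E → .], [F → . T E /], [F → . T g x], [F → T . E /], [F → T . g x], [T → . -], [T → .], [X → . F] }  — shift, 2 reduces
  I4: { [F → T E . /] }  — shift
  I5: { [X → F .] }  — reduce
  I6: { [E → . X E T], [E → . x], [E → .], [E → X . E T], [F → . T E /], [F → . T g x], [T → . -], [T → .], [X → . F] }  — shift, 2 reduces
  I7: { [F → T g . x] }  — shift
  I8: { [E → x .] }  — reduce
  I9: { [F → T g x .] }  — reduce
  I10: { [E → X E . T], [T → . -], [T → .] }  — shift, reduce
  I11: { [E → X E T .] }  — reduce
  I12: { [F → T E / .] }  — reduce

I3 contains complete items [E → .], [T → .] — reduce-reduce conflict.
I6 contains complete items [E → .], [T → .] — reduce-reduce conflict.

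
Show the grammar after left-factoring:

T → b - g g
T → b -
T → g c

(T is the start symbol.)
Left-factoring transforms A → αβ₁ | αβ₂ into A → αA' and A' → β₁ | β₂
(α is the longest common prefix among the alternatives). Repeat until
no nonterminal has two alternatives with a common prefix.

Round 1: T has alternatives sharing prefix 'b -'. Introduce T': T → b - T'
  Add: T' → g g
  Add: T' → ε

No remaining common prefixes — done.

Resulting grammar:
T → b - T'
T' → g g
T' → ε
T → g c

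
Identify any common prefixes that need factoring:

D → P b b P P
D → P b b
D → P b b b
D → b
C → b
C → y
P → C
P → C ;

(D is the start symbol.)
Yes, D has productions with common prefix 'P b b'; P has productions with common prefix 'C'

Left-factoring is needed when two productions for the same non-terminal
share a common prefix on the right-hand side.

Productions for D:
  D → P b b P P
  D → P b b
  D → P b b b
  D → b
Productions for C:
  C → b
  C → y
Productions for P:
  P → C
  P → C ;

Found common prefix 'P b b' in productions for D
Found common prefix 'C' in productions for P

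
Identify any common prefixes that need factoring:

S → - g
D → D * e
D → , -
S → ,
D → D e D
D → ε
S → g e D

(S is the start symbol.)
Yes, D has productions with common prefix 'D'

Left-factoring is needed when two productions for the same non-terminal
share a common prefix on the right-hand side.

Productions for S:
  S → - g
  S → ,
  S → g e D
Productions for D:
  D → D * e
  D → , -
  D → D e D
  D → ε

Found common prefix 'D' in productions for D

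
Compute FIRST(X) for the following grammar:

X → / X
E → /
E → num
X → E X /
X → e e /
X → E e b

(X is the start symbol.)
FIRST sets of the other non-terminals involved (by the same procedure, iterated to a fixed point):
  FIRST(E) = { '/', 'num' }

From X → / X:
  - '/' is a terminal: add '/' and stop
From X → E X /:
  - E is a non-terminal: add FIRST(E) \ {ε} = { '/', 'num' }
    E is not nullable, so stop
From X → e e /:
  - e is a terminal: add 'e' and stop
From X → E e b:
  - E is a non-terminal: add FIRST(E) \ {ε} = { '/', 'num' }
    E is not nullable, so stop

Collecting: FIRST(X) = { '/', 'e', 'num' }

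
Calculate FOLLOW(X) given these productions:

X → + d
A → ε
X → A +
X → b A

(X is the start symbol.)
{ $ }

X is the start symbol, so $ ∈ FOLLOW(X).
X does not occur on any right-hand side.

Taking the union: FOLLOW(X) = { $ }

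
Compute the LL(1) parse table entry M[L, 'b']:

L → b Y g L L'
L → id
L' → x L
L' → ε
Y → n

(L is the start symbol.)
To find M[L, 'b'], we find productions for L where 'b' is in the predict set (PREDICT(N → α) = (FIRST(α) \ {ε}) ∪ (FOLLOW(N) if α ⇒* ε)).

L → b Y g L L': PREDICT = { 'b' }
  'b' is in predict set, so this production goes in M[L, 'b']
L → id: PREDICT = { 'id' }

M[L, 'b'] = L → b Y g L L'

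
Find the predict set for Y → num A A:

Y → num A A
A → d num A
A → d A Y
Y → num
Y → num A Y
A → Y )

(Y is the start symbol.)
PREDICT(Y → num A A) = (FIRST(RHS) \ {ε}) ∪ (FOLLOW(Y) if ε ∈ FIRST(RHS), i.e. RHS ⇒* ε)
FIRST(num A A) = { 'num' }
ε ∉ FIRST(num A A), so FOLLOW(Y) is not added.
PREDICT(Y → num A A) = { 'num' }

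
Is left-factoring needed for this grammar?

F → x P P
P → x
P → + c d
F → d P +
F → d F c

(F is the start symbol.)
Left-factoring is needed when two productions for the same non-terminal
share a common prefix on the right-hand side.

Productions for F:
  F → x P P
  F → d P +
  F → d F c
Productions for P:
  P → x
  P → + c d

Found common prefix 'd' in productions for F

Answer: Yes, F has productions with common prefix 'd'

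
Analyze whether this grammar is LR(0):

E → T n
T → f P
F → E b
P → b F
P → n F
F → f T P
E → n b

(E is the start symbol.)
Yes, the grammar is LR(0)

A grammar is LR(0) if no state in the canonical LR(0) collection has:
  - both a shift item (dot before a terminal) and a complete item (shift-reduce conflict), or
  - two or more complete items (reduce-reduce conflict; the accept item [E' → E .] counts as a complete item here).

Augment with E' → E and build the canonical LR(0) collection (I0 = CLOSURE({[E' → . E]}), then GOTO on every symbol after a dot until no new states appear). It has 17 states:
  I0: { [E → . T n], [E → . n b], [E' → . E], [T → . f P] }  — shift
  I1: { [E' → E .] }  — accept
  I2: { [E → T . n] }  — shift
  I3: { [P → . b F], [P → . n F], [T → f . P] }  — shift
  I4: { [E → n . b] }  — shift
  I5: { [E → n b .] }  — reduce
  I6: { [T → f P .] }  — reduce
  I7: { [E → . T n], [E → . n b], [F → . E b], [F → . f T P], [P → b . F], [T → . f P] }  — shift
  I8: { [E → . T n], [E → . n b], [F → . E b], [F → . f T P], [P → n . F], [T → . f P] }  — shift
  I9: { [F → E . b] }  — shift
  I10: { [P → n F .] }  — reduce
  I11: { [F → f . T P], [P → . b F], [P → . n F], [T → . f P], [T → f . P] }  — shift
  I12: { [F → f T . P], [P → . b F], [P → . n F] }  — shift
  I13: { [F → f T P .] }  — reduce
  I14: { [F → E b .] }  — reduce
  I15: { [P → b F .] }  — reduce
  I16: { [E → T n .] }  — reduce

Every state is either a pure shift/goto state or contains exactly one complete item and nothing to shift — no conflicts. The grammar is LR(0).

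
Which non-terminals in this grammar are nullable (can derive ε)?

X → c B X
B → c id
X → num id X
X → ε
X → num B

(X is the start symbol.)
{ 'X' }

ε-productions: X → ε
So X is immediately nullable.
No further non-terminal can be added: every production for the remaining non-terminals contains a terminal or a non-nullable non-terminal.
Nullable = { 'X' }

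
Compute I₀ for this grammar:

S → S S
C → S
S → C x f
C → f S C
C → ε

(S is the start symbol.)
First, augment the grammar with S' → S
I₀ = CLOSURE({ [S' → . S] }):
  [S' → . S] has the dot before S: add [S → . S S], [S → . C x f]
  [S → . C x f] has the dot before C: add [C → . S], [C → . f S C], [C → .]
No further items can be added.

I₀ = { [C → . S], [C → . f S C], [C → .], [S → . C x f], [S → . S S], [S' → . S] }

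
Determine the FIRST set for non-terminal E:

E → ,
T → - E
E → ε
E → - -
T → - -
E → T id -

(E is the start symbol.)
{ ',', '-', ε }

To compute FIRST(E), examine every production with E on the left-hand side, reading each right-hand side left to right until a non-nullable symbol is reached.

FIRST sets of the other non-terminals involved (by the same procedure, iterated to a fixed point):
  FIRST(T) = { '-' }

From E → ,:
  - ',' is a terminal: add ',' and stop
From E → ε:
  - ε-production, so ε ∈ FIRST(E)
From E → - -:
  - '-' is a terminal: add '-' and stop
From E → T id -:
  - T is a non-terminal: add FIRST(T) \ {ε} = { '-' }
    T is not nullable, so stop

Collecting: FIRST(E) = { ',', '-', ε }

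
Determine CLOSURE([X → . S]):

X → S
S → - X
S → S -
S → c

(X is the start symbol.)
{ [S → . - X], [S → . S -], [S → . c], [X → . S] }

Start with: [X → . S]
  [X → . S] has the dot before S: add [S → . - X], [S → . S -], [S → . c]
No further items can be added.

CLOSURE = { [S → . - X], [S → . S -], [S → . c], [X → . S] }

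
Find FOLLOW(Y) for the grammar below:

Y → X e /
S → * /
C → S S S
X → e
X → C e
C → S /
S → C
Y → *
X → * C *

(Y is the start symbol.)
To compute FOLLOW(Y), find every occurrence of Y on a right-hand side N → α Y β: add FIRST(β) \ {ε}, and if β is empty or nullable also add FOLLOW(N). Iterate to a fixed point.

Y is the start symbol, so $ ∈ FOLLOW(Y).
Y does not occur on any right-hand side.

Taking the union: FOLLOW(Y) = { $ }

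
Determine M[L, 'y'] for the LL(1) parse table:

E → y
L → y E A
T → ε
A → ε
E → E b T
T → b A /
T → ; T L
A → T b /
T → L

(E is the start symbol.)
L → y E A

To find M[L, 'y'], we find productions for L where 'y' is in the predict set (PREDICT(N → α) = (FIRST(α) \ {ε}) ∪ (FOLLOW(N) if α ⇒* ε)).

L → y E A: PREDICT = { 'y' }
  'y' is in predict set, so this production goes in M[L, 'y']

M[L, 'y'] = L → y E A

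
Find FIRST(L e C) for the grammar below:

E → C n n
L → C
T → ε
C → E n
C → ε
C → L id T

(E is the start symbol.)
FIRST sets of the non-terminals involved (from the grammar, by fixed-point iteration):
  FIRST(L) = { 'id', 'n', ε }

To compute FIRST(L e C), process the symbols left to right:
Symbol L is a non-terminal. Add FIRST(L) \ {ε} = { 'id', 'n' }
L is nullable (ε ∈ FIRST(L)), continue to the next symbol.
Symbol e is a terminal. Add 'e' and stop.
FIRST(L e C) = { 'e', 'id', 'n' }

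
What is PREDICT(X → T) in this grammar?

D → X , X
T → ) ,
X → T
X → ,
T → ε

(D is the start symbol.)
PREDICT(X → T) = (FIRST(RHS) \ {ε}) ∪ (FOLLOW(X) if ε ∈ FIRST(RHS), i.e. RHS ⇒* ε)
FIRST(T) = { ')', ε }
FIRST(T) = { ')', ε }
ε ∈ FIRST(T) (the right-hand side is nullable), so add FOLLOW(X) = { $, ',' }
PREDICT(X → T) = { $, ')', ',' }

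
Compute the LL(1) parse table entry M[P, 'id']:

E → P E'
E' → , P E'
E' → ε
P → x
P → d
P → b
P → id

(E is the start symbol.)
P → id

To find M[P, 'id'], we find productions for P where 'id' is in the predict set (PREDICT(N → α) = (FIRST(α) \ {ε}) ∪ (FOLLOW(N) if α ⇒* ε)).

P → x: PREDICT = { 'x' }
P → d: PREDICT = { 'd' }
P → b: PREDICT = { 'b' }
P → id: PREDICT = { 'id' }
  'id' is in predict set, so this production goes in M[P, 'id']

M[P, 'id'] = P → id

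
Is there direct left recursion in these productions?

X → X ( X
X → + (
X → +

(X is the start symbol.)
Yes, X is left-recursive

Direct left recursion occurs when N → N α for some non-terminal N (the right-hand side begins with the left-hand side itself).

X → X ( X: LEFT RECURSIVE (starts with X)
X → + (: starts with '+'
X → +: starts with '+'

The grammar has direct left recursion on: X.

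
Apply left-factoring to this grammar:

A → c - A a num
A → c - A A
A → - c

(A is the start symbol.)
Left-factoring transforms A → αβ₁ | αβ₂ into A → αA' and A' → β₁ | β₂
(α is the longest common prefix among the alternatives). Repeat until
no nonterminal has two alternatives with a common prefix.

Round 1: A has alternatives sharing prefix 'c - A'. Introduce A': A → c - A A'
  Add: A' → a num
  Add: A' → A

No remaining common prefixes — done.

Resulting grammar:
A → c - A A'
A' → a num
A' → A
A → - c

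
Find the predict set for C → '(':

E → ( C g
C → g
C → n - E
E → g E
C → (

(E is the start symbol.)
PREDICT(C → '(') = (FIRST(RHS) \ {ε}) ∪ (FOLLOW(C) if ε ∈ FIRST(RHS), i.e. RHS ⇒* ε)
FIRST('(') = { '(' }
ε ∉ FIRST('('), so FOLLOW(C) is not added.
PREDICT(C → '(') = { '(' }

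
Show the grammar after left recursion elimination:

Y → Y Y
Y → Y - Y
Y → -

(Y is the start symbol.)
Y → - Y'
Y' → Y Y'
Y' → - Y Y'
Y' → ε

Y is directly left-recursive. The standard transformation for
  A → A α₁ | ... | A α_m | β₁ | ... | β_n
is
  A  → β₁ A' | ... | β_n A'
  A' → α₁ A' | ... | α_m A' | ε

Y → - becomes Y → - Y'
Y → Y Y becomes Y' → Y Y'
Y → Y - Y becomes Y' → - Y Y'
Add Y' → ε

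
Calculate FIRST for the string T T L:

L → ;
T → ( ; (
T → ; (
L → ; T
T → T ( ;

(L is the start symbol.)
{ '(', ';' }

FIRST sets of the non-terminals involved (from the grammar, by fixed-point iteration):
  FIRST(T) = { '(', ';' }

To compute FIRST(T T L), process the symbols left to right:
Symbol T is a non-terminal. Add FIRST(T) \ {ε} = { '(', ';' }
T is not nullable (ε ∉ FIRST(T)), so stop here.
FIRST(T T L) = { '(', ';' }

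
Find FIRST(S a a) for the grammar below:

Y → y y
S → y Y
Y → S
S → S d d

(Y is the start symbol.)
FIRST sets of the non-terminals involved (from the grammar, by fixed-point iteration):
  FIRST(S) = { 'y' }

To compute FIRST(S a a), process the symbols left to right:
Symbol S is a non-terminal. Add FIRST(S) \ {ε} = { 'y' }
S is not nullable (ε ∉ FIRST(S)), so stop here.
FIRST(S a a) = { 'y' }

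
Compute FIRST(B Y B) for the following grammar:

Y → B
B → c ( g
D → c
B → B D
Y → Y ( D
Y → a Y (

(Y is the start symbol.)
{ 'c' }

FIRST sets of the non-terminals involved (from the grammar, by fixed-point iteration):
  FIRST(B) = { 'c' }

To compute FIRST(B Y B), process the symbols left to right:
Symbol B is a non-terminal. Add FIRST(B) \ {ε} = { 'c' }
B is not nullable (ε ∉ FIRST(B)), so stop here.
FIRST(B Y B) = { 'c' }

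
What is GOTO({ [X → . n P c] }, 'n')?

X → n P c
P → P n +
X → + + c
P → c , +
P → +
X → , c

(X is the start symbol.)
{ [P → . +], [P → . P n +], [P → . c , +], [X → n . P c] }

GOTO(I, 'n') = CLOSURE({ [A → αX.β] : [A → α.Xβ] ∈ I, X = 'n' })

Items with dot before 'n', with the dot advanced:
  [X → . n P c] → [X → n . P c]
Closure of the advanced items:
  [X → n . P c] has the dot before P: add [P → . P n +], [P → . c , +], [P → . +]

GOTO = { [P → . +], [P → . P n +], [P → . c , +], [X → n . P c] }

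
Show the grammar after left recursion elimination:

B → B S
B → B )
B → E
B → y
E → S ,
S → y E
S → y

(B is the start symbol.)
B → E B'
B → y B'
B' → S B'
B' → ) B'
B' → ε
E → S ,
S → y E
S → y

B is directly left-recursive. The standard transformation for
  A → A α₁ | ... | A α_m | β₁ | ... | β_n
is
  A  → β₁ A' | ... | β_n A'
  A' → α₁ A' | ... | α_m A' | ε

B → E becomes B → E B'
B → y becomes B → y B'
B → B S becomes B' → S B'
B → B ) becomes B' → ) B'
Add B' → ε

Productions for other non-terminals are unchanged:
  E → S ,
  S → y E
  S → y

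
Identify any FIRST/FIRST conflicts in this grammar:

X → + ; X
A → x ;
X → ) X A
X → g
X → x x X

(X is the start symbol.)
A FIRST/FIRST conflict occurs when two productions N → α and N → β for the same non-terminal have FIRST(α) ∩ FIRST(β) ≠ ∅ (with ε ∈ FIRST of a nullable right-hand side, so two nullable alternatives also conflict).

Productions for X:
  X → + ; X: FIRST = { '+' }
  X → ) X A: FIRST = { ')' }
  X → g: FIRST = { 'g' }
  X → x x X: FIRST = { 'x' }
A has only one production, so no FIRST/FIRST conflict is possible there.

All alternatives of each non-terminal have pairwise disjoint FIRST sets.

Answer: No FIRST/FIRST conflicts.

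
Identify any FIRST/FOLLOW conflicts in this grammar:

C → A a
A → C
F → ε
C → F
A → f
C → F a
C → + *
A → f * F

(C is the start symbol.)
A FIRST/FOLLOW conflict occurs when a non-terminal N has a nullable alternative N → β (β ⇒* ε) and another alternative N → α with FIRST(α) ∩ FOLLOW(N) ≠ ∅: on such a lookahead the parser cannot decide between expanding α and letting N vanish via β.

Nullable non-terminals: A, C, F.
FIRST sets used below: FIRST(C) = { '+', 'a', 'f', ε }, FIRST(A) = { '+', 'a', 'f', ε }, FIRST(F) = { ε }

A: nullable alternative(s) A → C; FOLLOW(A) = { 'a' }
  A → C: FIRST \ {ε} = { '+', 'a', 'f' } — this is the only nullable alternative, skip
  A → f: FIRST \ {ε} = { 'f' } — disjoint from FOLLOW(A)
  A → f * F: FIRST \ {ε} = { 'f' } — disjoint from FOLLOW(A)

C: nullable alternative(s) C → F; FOLLOW(C) = { $, 'a' }
  C → A a: FIRST \ {ε} = { '+', 'a', 'f' } — overlaps FOLLOW(C) on { 'a' }: CONFLICT
  C → F: FIRST \ {ε} = { } — this is the only nullable alternative, skip
  C → F a: FIRST \ {ε} = { 'a' } — overlaps FOLLOW(C) on { 'a' }: CONFLICT
  C → + *: FIRST \ {ε} = { '+' } — disjoint from FOLLOW(C)
F has a nullable alternative but only one production, so nothing to check.

So the grammar has 2 FIRST/FOLLOW conflicts (marked CONFLICT above).

Answer: Yes. C → A a with FOLLOW(C) on { 'a' }; C → F a with FOLLOW(C) on { 'a' }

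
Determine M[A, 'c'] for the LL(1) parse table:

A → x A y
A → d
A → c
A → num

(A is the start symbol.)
A → c

To find M[A, 'c'], we find productions for A where 'c' is in the predict set (PREDICT(N → α) = (FIRST(α) \ {ε}) ∪ (FOLLOW(N) if α ⇒* ε)).

A → x A y: PREDICT = { 'x' }
A → d: PREDICT = { 'd' }
A → c: PREDICT = { 'c' }
  'c' is in predict set, so this production goes in M[A, 'c']
A → num: PREDICT = { 'num' }

M[A, 'c'] = A → c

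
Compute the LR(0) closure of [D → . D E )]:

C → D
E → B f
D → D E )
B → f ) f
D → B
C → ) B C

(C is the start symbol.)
To compute CLOSURE, for each item [A → α.Bβ] where B is a non-terminal, add [B → .γ] for all productions B → γ; repeat for the newly added items until nothing changes.

Start with: [D → . D E )]
  [D → . D E )] has the dot before D: add [D → . B]
  [D → . B] has the dot before B: add [B → . f ) f]
No further items can be added.

CLOSURE = { [B → . f ) f], [D → . B], [D → . D E )] }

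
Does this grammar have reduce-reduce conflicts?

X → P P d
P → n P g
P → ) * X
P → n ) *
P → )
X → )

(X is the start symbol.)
A reduce-reduce conflict occurs when an LR(0) state has two complete items [A → α .] and [B → β .] — both call for a reduction, and with no lookahead the parser cannot choose between them.

Augment with X' → X and build the canonical LR(0) collection (I0 = CLOSURE({[X' → . X]}), then GOTO on every symbol after a dot until no new states appear). It has 14 states:
  I0: { [P → . ) * X], [P → . )], [P → . n ) *], [P → . n P g], [X → . )], [X → . P P d], [X' → . X] }  — shift
  I1: { [P → ) . * X], [P → ) .], [X → ) .] }  — shift, 2 reduces
  I2: { [P → . ) * X], [P → . )], [P → . n ) *], [P → . n P g], [X → P . P d] }  — shift
  I3: { [X' → X .] }  — accept
  I4: { [P → . ) * X], [P → . )], [P → . n ) *], [P → . n P g], [P → n . ) *], [P → n . P g] }  — shift
  I5: { [P → ) . * X], [P → ) .], [P → n ) . *] }  — shift, reduce
  I6: { [P → n P . g] }  — shift
  I7: { [P → n P g .] }  — reduce
  I8: { [P → ) * . X], [P → . ) * X], [P → . )], [P → . n ) *], [P → . n P g], [P → n ) * .], [X → . )], [X → . P P d] }  — shift, reduce
  I9: { [P → ) * X .] }  — reduce
  I10: { [P → ) . * X], [P → ) .] }  — shift, reduce
  I11: { [X → P P . d] }  — shift
  I12: { [X → P P d .] }  — reduce
  I13: { [P → ) * . X], [P → . ) * X], [P → . )], [P → . n ) *], [P → . n P g], [X → . )], [X → . P P d] }  — shift

I1 contains complete items [P → ) .], [X → ) .] — reduce-reduce conflict.

Answer: Yes — I1: [P → ) .] vs [X → ) .]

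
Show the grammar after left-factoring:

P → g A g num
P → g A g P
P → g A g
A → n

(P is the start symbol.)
Left-factoring transforms A → αβ₁ | αβ₂ into A → αA' and A' → β₁ | β₂
(α is the longest common prefix among the alternatives). Repeat until
no nonterminal has two alternatives with a common prefix.

Round 1: P has alternatives sharing prefix 'g A g'. Introduce P': P → g A g P'
  Add: P' → num
  Add: P' → P
  Add: P' → ε

No remaining common prefixes — done.

Resulting grammar:
P → g A g P'
P' → num
P' → P
P' → ε
A → n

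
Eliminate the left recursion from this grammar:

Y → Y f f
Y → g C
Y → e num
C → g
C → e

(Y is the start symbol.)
Y is directly left-recursive. The standard transformation for
  A → A α₁ | ... | A α_m | β₁ | ... | β_n
is
  A  → β₁ A' | ... | β_n A'
  A' → α₁ A' | ... | α_m A' | ε

Y → g C becomes Y → g C Y'
Y → e num becomes Y → e num Y'
Y → Y f f becomes Y' → f f Y'
Add Y' → ε

Productions for other non-terminals are unchanged:
  C → g
  C → e

Resulting grammar:
Y → g C Y'
Y → e num Y'
Y' → f f Y'
Y' → ε
C → g
C → e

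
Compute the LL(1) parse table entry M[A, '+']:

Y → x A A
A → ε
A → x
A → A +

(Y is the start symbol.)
To find M[A, '+'], we find productions for A where '+' is in the predict set (PREDICT(N → α) = (FIRST(α) \ {ε}) ∪ (FOLLOW(N) if α ⇒* ε)).

Relevant sets:
  FIRST(A) = { '+', 'x', ε }
  FOLLOW(A) = { $, '+', 'x' }

A → ε: PREDICT = { $, '+', 'x' }
  '+' is in predict set, so this production goes in M[A, '+']
A → x: PREDICT = { 'x' }
A → A +: PREDICT = { '+', 'x' }
  '+' is in predict set, so this production goes in M[A, '+']

M[A, '+'] = A → ε, A → A +  (a multiply-defined cell — the grammar is not LL(1))

Answer: A → ε, A → A +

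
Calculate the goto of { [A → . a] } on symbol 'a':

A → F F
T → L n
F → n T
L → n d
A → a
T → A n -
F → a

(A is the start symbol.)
{ [A → a .] }

GOTO(I, 'a') = CLOSURE({ [A → αX.β] : [A → α.Xβ] ∈ I, X = 'a' })

Items with dot before 'a', with the dot advanced:
  [A → . a] → [A → a .]
Closure adds nothing (no advanced item has the dot before a non-terminal).

GOTO = { [A → a .] }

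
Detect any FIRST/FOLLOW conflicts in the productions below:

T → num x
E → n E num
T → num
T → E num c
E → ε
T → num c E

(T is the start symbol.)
No FIRST/FOLLOW conflicts.

Nullable non-terminals: E.

E: nullable alternative(s) E → ε; FOLLOW(E) = { $, 'num' }
  E → n E num: FIRST \ {ε} = { 'n' } — disjoint from FOLLOW(E)
  E → ε: FIRST \ {ε} = { } — this is the only nullable alternative, skip

T has no nullable alternative, so no FIRST/FOLLOW check is needed there.

No FIRST/FOLLOW conflicts found.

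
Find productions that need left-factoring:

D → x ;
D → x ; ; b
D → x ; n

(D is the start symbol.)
Left-factoring is needed when two productions for the same non-terminal
share a common prefix on the right-hand side.

Productions for D:
  D → x ;
  D → x ; ; b
  D → x ; n

Found common prefix 'x ;' in productions for D

Answer: Yes, D has productions with common prefix 'x ;'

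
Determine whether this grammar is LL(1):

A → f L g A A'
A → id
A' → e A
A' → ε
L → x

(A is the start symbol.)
No. Predict set conflict for A': { 'e' }

A grammar is LL(1) if for each non-terminal N with multiple productions, the predict sets of those productions are pairwise disjoint, where PREDICT(N → α) = (FIRST(α) \ {ε}) ∪ (FOLLOW(N) if α ⇒* ε).

Relevant sets:
  FOLLOW(A') = { $, 'e' }

For A:
  PREDICT(A → f L g A A') = { 'f' }
  PREDICT(A → id) = { 'id' }
For A':
  PREDICT(A' → e A) = { 'e' }
  PREDICT(A' → ε) = { $, 'e' }
L has a single production, so nothing to check there.

Conflict found: Predict set conflict for A': { 'e' }
The grammar is NOT LL(1).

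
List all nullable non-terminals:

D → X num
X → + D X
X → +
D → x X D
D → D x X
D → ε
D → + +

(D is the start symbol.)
ε-productions: D → ε
So D is immediately nullable.
No further non-terminal can be added: every production for the remaining non-terminals contains a terminal or a non-nullable non-terminal.
Nullable = { 'D' }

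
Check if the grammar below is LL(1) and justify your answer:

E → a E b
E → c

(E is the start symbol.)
A grammar is LL(1) if for each non-terminal N with multiple productions, the predict sets of those productions are pairwise disjoint, where PREDICT(N → α) = (FIRST(α) \ {ε}) ∪ (FOLLOW(N) if α ⇒* ε).

For E:
  PREDICT(E → a E b) = { 'a' }
  PREDICT(E → c) = { 'c' }

All predict sets are disjoint. The grammar IS LL(1).

Answer: Yes, the grammar is LL(1).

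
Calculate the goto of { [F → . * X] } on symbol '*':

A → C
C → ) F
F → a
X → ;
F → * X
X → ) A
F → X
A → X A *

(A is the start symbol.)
{ [F → * . X], [X → . ) A], [X → . ;] }

GOTO(I, '*') = CLOSURE({ [A → αX.β] : [A → α.Xβ] ∈ I, X = '*' })

Items with dot before '*', with the dot advanced:
  [F → . * X] → [F → * . X]
Closure of the advanced items:
  [F → * . X] has the dot before X: add [X → . ;], [X → . ) A]

GOTO = { [F → * . X], [X → . ) A], [X → . ;] }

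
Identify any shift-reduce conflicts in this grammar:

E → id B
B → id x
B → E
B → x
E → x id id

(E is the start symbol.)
Augment with E' → E and build the canonical LR(0) collection (I0 = CLOSURE({[E' → . E]}), then GOTO on every symbol after a dot until no new states appear). It has 11 states:
  I0: { [E → . id B], [E → . x id id], [E' → . E] }  — shift
  I1: { [E' → E .] }  — accept
  I2: { [B → . E], [B → . id x], [B → . x], [E → . id B], [E → . x id id], [E → id . B] }  — shift
  I3: { [E → x . id id] }  — shift
  I4: { [E → x id . id] }  — shift
  I5: { [E → x id id .] }  — reduce
  I6: { [E → id B .] }  — reduce
  I7: { [B → E .] }  — reduce
  I8: { [B → . E], [B → . id x], [B → . x], [B → id . x], [E → . id B], [E → . x id id], [E → id . B] }  — shift
  I9: { [B → x .], [E → x . id id] }  — shift, reduce
  I10: { [B → id x .], [B → x .], [E → x . id id] }  — shift, 2 reduces

I9 contains reduce item [B → x .] and shift item [E → x . id id] — shift-reduce conflict.
I10 contains reduce items [B → id x .], [B → x .] and shift item [E → x . id id] — shift-reduce conflict.

Answer: Yes — I9: [B → x .] vs [E → x . id id]; I10: [B → id x .] vs [E → x . id id]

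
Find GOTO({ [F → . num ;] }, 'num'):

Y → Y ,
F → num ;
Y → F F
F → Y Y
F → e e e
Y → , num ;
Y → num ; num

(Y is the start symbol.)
{ [F → num . ;] }

GOTO(I, 'num') = CLOSURE({ [A → αX.β] : [A → α.Xβ] ∈ I, X = 'num' })

Items with dot before 'num', with the dot advanced:
  [F → . num ;] → [F → num . ;]
Closure adds nothing (no advanced item has the dot before a non-terminal).

GOTO = { [F → num . ;] }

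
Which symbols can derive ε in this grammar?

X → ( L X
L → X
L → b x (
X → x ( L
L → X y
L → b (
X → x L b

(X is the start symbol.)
None

There are no ε-productions, so no non-terminal can derive ε.
No non-terminals are nullable.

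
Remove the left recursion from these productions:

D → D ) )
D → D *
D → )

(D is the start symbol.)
D → ) D'
D' → ) ) D'
D' → * D'
D' → ε

D is directly left-recursive. The standard transformation for
  A → A α₁ | ... | A α_m | β₁ | ... | β_n
is
  A  → β₁ A' | ... | β_n A'
  A' → α₁ A' | ... | α_m A' | ε

D → ) becomes D → ) D'
D → D ) ) becomes D' → ) ) D'
D → D * becomes D' → * D'
Add D' → ε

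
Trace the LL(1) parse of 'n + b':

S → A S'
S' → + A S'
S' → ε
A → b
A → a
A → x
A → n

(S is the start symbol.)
LL(1) parsing maintains a stack (initially the start symbol over $) and the input. At each step: if the stack top is a terminal, match it against the current input token; if it is a non-terminal N, replace it with the RHS of M[N, lookahead] (the unique production whose predict set contains the lookahead).

Stack is shown with the top on the left.

Stack     Input    Action
-------------------------
S $       n + b $  output S → A S'
A S' $    n + b $  output A → n
n S' $    n + b $  match 'n'
S' $      + b $    output S' → + A S'
+ A S' $  + b $    match '+'
A S' $    b $      output A → b
b S' $    b $      match 'b'
S' $      $        output S' → ε
$         $        accept

The string is accepted.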